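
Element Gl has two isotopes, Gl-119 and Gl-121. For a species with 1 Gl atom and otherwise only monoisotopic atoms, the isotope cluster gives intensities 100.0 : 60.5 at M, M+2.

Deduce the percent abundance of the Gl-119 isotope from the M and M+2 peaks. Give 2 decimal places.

If p is the fraction of Gl that is Gl-119, then I(M+2)/I(M) = [C(1,1)·p^0·(1−p)] / p^1 = 1·(1−p)/p = 60.5/100.0 = 0.6050
(1−p)/p = 0.6050/1 = 0.6050  ⇒  p = 1/(1 + 0.6050) = 0.6231
Gl-119: 62.31%, Gl-121: 37.69%.

62.31%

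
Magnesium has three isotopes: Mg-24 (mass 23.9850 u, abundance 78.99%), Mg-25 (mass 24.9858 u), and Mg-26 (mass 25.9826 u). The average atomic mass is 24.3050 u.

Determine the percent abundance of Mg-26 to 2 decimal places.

Let x and y be the fractions of Mg-25 and Mg-26. Then x + y = 1 − 0.7899 = 0.2101 and 24.9858x + 25.9826y = 24.3050 − 0.7899×23.9850 = 5.3592485.
Substituting: 24.9858x + 25.9826(0.2101 − x) = 5.3592485
(24.9858 − 25.9826)x = -0.09969576  ⇒  x = 0.10002, y = 0.11008
Mg-25: 10.00%, Mg-26: 11.01%.

11.01%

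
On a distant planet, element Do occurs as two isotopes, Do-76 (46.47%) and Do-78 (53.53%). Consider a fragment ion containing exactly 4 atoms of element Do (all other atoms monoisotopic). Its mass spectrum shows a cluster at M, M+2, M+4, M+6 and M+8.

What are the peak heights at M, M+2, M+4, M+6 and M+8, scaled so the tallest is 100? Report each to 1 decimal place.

The 4 Do atoms are independent, so intensities follow the terms of (0.4647 + 0.5353)^4.
P(M) = 0.4647^4 = 0.046633
P(M+2) = 4 × 0.4647^3 × 0.5353^1 = 0.214870
P(M+4) = 6 × 0.4647^2 × 0.5353^2 = 0.371271
P(M+6) = 4 × 0.4647^1 × 0.5353^3 = 0.285118
P(M+8) = 0.5353^4 = 0.082109
The M+4 peak is largest (0.371271); scaling to 100 gives 12.6 : 57.9 : 100.0 : 76.8 : 22.1.

12.6 : 57.9 : 100.0 : 76.8 : 22.1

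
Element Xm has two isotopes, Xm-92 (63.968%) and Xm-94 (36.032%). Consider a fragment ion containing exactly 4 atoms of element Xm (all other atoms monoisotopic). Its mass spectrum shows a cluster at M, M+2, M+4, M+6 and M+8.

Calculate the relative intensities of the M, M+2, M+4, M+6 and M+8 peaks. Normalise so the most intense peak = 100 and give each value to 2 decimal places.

44.38 : 100.00 : 84.49 : 31.73 : 4.47

Each Xm atom is independently Xm-92 (p = 0.63968) or Xm-94 (q = 0.36032); the cluster is the binomial expansion (p + q)^4.
P(M) = 0.63968^4 = 0.167437
P(M+2) = 4 × 0.63968^3 × 0.36032^1 = 0.377256
P(M+4) = 6 × 0.63968^2 × 0.36032^2 = 0.318752
P(M+6) = 4 × 0.63968^1 × 0.36032^3 = 0.119698
P(M+8) = 0.36032^4 = 0.016856
The M+2 peak is largest (0.377256); scaling to 100 gives 44.38 : 100.00 : 84.49 : 31.73 : 4.47.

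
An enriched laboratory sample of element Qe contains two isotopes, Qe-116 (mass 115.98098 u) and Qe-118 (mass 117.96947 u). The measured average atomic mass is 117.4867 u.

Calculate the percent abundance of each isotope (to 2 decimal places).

With x = fraction of Qe-116 (so Qe-118 is 1 − x):
115.98098·x + 117.96947·(1 − x) = 117.4867
(115.98098 − 117.96947)·x = 117.4867 − 117.96947
x = -0.48277 / -1.98849 = 0.24278 → 24.28% Qe-116, 75.72% Qe-118.

Qe-116: 24.28%, Qe-118: 75.72%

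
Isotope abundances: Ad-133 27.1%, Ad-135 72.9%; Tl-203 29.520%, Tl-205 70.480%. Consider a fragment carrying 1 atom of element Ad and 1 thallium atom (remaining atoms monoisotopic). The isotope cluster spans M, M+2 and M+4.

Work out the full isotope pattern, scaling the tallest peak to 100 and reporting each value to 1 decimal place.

15.6 : 79.1 : 100.0

Element Ad pattern (n=1): 0.2710 : 0.7290
Thallium pattern (n=1): 0.2952 : 0.7048
Convolve the two distributions (both contribute in 2-u steps):
  M: 0.2710×0.2952 = 0.079999
  M+2: 0.2710×0.7048 + 0.7290×0.2952 = 0.406202
  M+4: 0.7290×0.7048 = 0.513799
Scale to base peak (0.513799) = 100: 15.6 : 79.1 : 100.0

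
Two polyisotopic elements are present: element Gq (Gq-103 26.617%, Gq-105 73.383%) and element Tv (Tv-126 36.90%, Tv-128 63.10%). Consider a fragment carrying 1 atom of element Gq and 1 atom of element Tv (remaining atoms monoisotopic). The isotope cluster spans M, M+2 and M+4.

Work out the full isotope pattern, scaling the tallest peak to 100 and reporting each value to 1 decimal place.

21.2 : 94.7 : 100.0

Element Gq pattern (n=1): 0.26617 : 0.73383
Element Tv pattern (n=1): 0.3690 : 0.6310
Convolve the two distributions (both contribute in 2-u steps):
  M: 0.26617×0.3690 = 0.098217
  M+2: 0.26617×0.6310 + 0.73383×0.3690 = 0.438737
  M+4: 0.73383×0.6310 = 0.463047
Scale to base peak (0.463047) = 100: 21.2 : 94.7 : 100.0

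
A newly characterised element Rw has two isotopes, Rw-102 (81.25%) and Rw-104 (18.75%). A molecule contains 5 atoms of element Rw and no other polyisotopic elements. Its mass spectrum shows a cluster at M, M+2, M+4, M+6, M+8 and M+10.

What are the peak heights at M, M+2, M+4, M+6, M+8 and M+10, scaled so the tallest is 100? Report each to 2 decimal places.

The 5 Rw atoms are independent, so intensities follow the terms of (0.8125 + 0.1875)^5.
P(M) = 0.8125^5 = 0.354093
P(M+2) = 5 × 0.8125^4 × 0.1875^1 = 0.408568
P(M+4) = 10 × 0.8125^3 × 0.1875^2 = 0.188570
P(M+6) = 10 × 0.8125^2 × 0.1875^3 = 0.043516
P(M+8) = 5 × 0.8125^1 × 0.1875^4 = 0.005021
P(M+10) = 0.1875^5 = 0.000232
The M+2 peak is largest (0.408568); scaling to 100 gives 86.67 : 100.00 : 46.15 : 10.65 : 1.23 : 0.06.

86.67 : 100.00 : 46.15 : 10.65 : 1.23 : 0.06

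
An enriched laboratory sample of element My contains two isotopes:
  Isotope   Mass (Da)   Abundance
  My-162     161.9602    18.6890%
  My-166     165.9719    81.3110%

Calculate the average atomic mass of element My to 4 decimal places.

Weight each isotope mass by its fractional abundance: 0.186890 × 161.9602 + 0.813110 × 165.9719
= 30.26874 + 134.95341 = 165.22215 Da

165.2222 Da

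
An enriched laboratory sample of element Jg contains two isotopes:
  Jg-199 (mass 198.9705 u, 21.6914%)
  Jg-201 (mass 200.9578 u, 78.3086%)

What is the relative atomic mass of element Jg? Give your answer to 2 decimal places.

Ar = Σ fᵢ·mᵢ = 0.216914 × 198.9705 + 0.783086 × 200.9578
= 43.15949 + 157.36724 = 200.52673 u

200.53 u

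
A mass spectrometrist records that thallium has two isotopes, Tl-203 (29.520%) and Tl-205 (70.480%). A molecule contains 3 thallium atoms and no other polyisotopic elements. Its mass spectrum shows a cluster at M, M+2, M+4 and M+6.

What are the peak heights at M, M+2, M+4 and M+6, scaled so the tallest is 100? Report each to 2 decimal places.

Each Tl atom is independently Tl-203 (p = 0.29520) or Tl-205 (q = 0.70480); the cluster is the binomial expansion (p + q)^3.
P(M) = 0.29520^3 = 0.025725
P(M+2) = 3 × 0.29520^2 × 0.70480^1 = 0.184255
P(M+4) = 3 × 0.29520^1 × 0.70480^2 = 0.439916
P(M+6) = 0.70480^3 = 0.350104
The M+4 peak is largest (0.439916); scaling to 100 gives 5.85 : 41.88 : 100.00 : 79.58.

5.85 : 41.88 : 100.00 : 79.58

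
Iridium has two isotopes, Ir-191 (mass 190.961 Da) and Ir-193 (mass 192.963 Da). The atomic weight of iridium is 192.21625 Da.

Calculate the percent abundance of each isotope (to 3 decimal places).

Writing the weighted mean with unknown fraction x of Ir-191:
190.961·x + 192.963·(1 − x) = 192.21625
(190.961 − 192.963)·x = 192.21625 − 192.963
x = -0.74675 / -2.002 = 0.37300 → 37.300% Ir-191, 62.700% Ir-193.

Ir-191: 37.300%, Ir-193: 62.700%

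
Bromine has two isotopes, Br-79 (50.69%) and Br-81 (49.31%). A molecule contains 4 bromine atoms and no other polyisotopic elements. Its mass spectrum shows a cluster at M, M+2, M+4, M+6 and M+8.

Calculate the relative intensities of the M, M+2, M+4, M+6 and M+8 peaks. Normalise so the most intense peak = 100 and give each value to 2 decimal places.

Expanding (0.5069 + 0.4931)^4:
P(M) = 0.5069^4 = 0.066022
P(M+2) = 4 × 0.5069^3 × 0.4931^1 = 0.256899
P(M+4) = 6 × 0.5069^2 × 0.4931^2 = 0.374857
P(M+6) = 4 × 0.5069^1 × 0.4931^3 = 0.243101
P(M+8) = 0.4931^4 = 0.059121
The M+4 peak is largest (0.374857); scaling to 100 gives 17.61 : 68.53 : 100.00 : 64.85 : 15.77.

17.61 : 68.53 : 100.00 : 64.85 : 15.77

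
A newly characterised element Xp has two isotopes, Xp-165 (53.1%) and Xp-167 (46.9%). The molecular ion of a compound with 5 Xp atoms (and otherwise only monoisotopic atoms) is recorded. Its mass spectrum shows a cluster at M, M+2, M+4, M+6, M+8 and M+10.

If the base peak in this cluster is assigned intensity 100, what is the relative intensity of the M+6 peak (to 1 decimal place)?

88.3

Binomial terms of (0.531 + 0.469)^5: M 0.0422, M+2 0.1864, M+4 0.3293, M+6 0.2909, M+8 0.1285, M+10 0.0227 → M+4 is the base peak.
P(M+4) = C(5,2) × 0.531^3 × 0.469^2 = 10 × 0.14972129 × 0.219961 = 0.329328 (base)
P(M+6) = C(5,3) × 0.531^2 × 0.469^3 = 10 × 0.281961 × 0.10316171 = 0.290876
Relative intensity = 0.290876 / 0.329328 × 100 = 88.3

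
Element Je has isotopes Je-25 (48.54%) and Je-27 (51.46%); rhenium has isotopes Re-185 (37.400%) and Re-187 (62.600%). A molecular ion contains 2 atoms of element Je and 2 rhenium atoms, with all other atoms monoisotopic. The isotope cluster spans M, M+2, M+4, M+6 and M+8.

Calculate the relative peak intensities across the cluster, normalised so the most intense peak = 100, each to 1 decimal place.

Element Je pattern (n=2): 0.23561316 : 0.49957368 : 0.26481316
Rhenium pattern (n=2): 0.139876 : 0.468248 : 0.391876
Convolve the two distributions (both contribute in 2-u steps):
  M: 0.23561316×0.139876 = 0.032957
  M+2: 0.23561316×0.468248 + 0.49957368×0.139876 = 0.180204
  M+4: 0.23561316×0.391876 + 0.49957368×0.468248 + 0.26481316×0.139876 = 0.363297
  M+6: 0.49957368×0.391876 + 0.26481316×0.468248 = 0.319769
  M+8: 0.26481316×0.391876 = 0.103774
Scale to base peak (0.363297) = 100: 9.1 : 49.6 : 100.0 : 88.0 : 28.6

9.1 : 49.6 : 100.0 : 88.0 : 28.6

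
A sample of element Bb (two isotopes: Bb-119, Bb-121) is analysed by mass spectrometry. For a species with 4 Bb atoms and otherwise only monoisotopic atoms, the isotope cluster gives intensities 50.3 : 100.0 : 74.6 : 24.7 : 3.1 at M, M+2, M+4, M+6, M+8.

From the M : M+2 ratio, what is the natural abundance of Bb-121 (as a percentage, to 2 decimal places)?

Let p = fractional abundance of Bb-119. I(M+2)/I(M) = [C(4,1)·p^3·(1−p)] / p^4 = 4·(1−p)/p = 100.0/50.3 = 1.9881
(1−p)/p = 1.9881/4 = 0.4970  ⇒  p = 1/(1 + 0.4970) = 0.6680
Bb-119: 66.80%, Bb-121: 33.20%.

33.20%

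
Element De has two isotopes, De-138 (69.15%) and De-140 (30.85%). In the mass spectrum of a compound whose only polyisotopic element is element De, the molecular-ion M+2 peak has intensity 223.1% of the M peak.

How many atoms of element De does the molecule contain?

For n independent De atoms, I(M+2)/I(M) = n · (abundance De-140) / (abundance De-138) = n · 0.3085/0.6915.
n = 2.231 × 0.6915/0.3085 = 5.00 ≈ 5

5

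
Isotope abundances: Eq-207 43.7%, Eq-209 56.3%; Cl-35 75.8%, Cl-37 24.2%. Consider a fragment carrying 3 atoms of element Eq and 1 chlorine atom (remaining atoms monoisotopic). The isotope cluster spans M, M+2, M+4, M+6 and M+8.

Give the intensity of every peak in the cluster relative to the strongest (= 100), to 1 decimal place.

16.1 : 67.3 : 100.0 : 60.0 : 11.0

Element Eq pattern (n=3): 0.08345345 : 0.32254664 : 0.41554636 : 0.17845355
Chlorine pattern (n=1): 0.7580 : 0.2420
Convolve the two distributions (both contribute in 2-u steps):
  M: 0.08345345×0.7580 = 0.063258
  M+2: 0.08345345×0.2420 + 0.32254664×0.7580 = 0.264686
  M+4: 0.32254664×0.2420 + 0.41554636×0.7580 = 0.393040
  M+6: 0.41554636×0.2420 + 0.17845355×0.7580 = 0.235830
  M+8: 0.17845355×0.2420 = 0.043186
Scale to base peak (0.393040) = 100: 16.1 : 67.3 : 100.0 : 60.0 : 11.0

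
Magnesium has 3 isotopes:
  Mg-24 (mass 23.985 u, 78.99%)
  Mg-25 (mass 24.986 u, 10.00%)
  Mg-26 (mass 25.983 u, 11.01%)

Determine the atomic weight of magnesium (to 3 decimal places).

24.305 u

Weight each isotope mass by its fractional abundance: 0.7899 × 23.985 + 0.1000 × 24.986 + 0.1101 × 25.983
= 18.9458 + 2.4986 + 2.8607 = 24.3051 u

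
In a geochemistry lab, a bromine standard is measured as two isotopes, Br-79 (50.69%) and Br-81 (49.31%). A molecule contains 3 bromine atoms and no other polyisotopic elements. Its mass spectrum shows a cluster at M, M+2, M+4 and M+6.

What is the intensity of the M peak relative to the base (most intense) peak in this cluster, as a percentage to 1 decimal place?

(0.5069 + 0.4931)^3 gives M 0.1302, M+2 0.3801, M+4 0.3698, M+6 0.1199; the largest is M+2.
P(M+2) = C(3,1) × 0.5069^2 × 0.4931^1 = 3 × 0.25694761 × 0.4931 = 0.380103 (base)
P(M) = C(3,0) × 0.5069^3 × 0.4931^0 = 1 × 0.13024674 × 1.0000 = 0.130247
Relative intensity = 0.130247 / 0.380103 × 100 = 34.3

34.3%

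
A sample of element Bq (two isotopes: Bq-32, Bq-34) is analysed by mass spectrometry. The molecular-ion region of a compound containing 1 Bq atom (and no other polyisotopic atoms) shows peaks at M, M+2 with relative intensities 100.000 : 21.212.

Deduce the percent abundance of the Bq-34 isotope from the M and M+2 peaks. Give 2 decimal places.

If p is the fraction of Bq that is Bq-32, then I(M+2)/I(M) = [C(1,1)·p^0·(1−p)] / p^1 = 1·(1−p)/p = 21.212/100.000 = 0.2121
(1−p)/p = 0.2121/1 = 0.2121  ⇒  p = 1/(1 + 0.2121) = 0.8250
Bq-32: 82.50%, Bq-34: 17.50%.

17.50%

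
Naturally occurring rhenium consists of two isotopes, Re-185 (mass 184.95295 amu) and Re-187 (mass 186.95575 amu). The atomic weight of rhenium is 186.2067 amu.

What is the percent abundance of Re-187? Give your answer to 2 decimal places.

62.60%

Writing the weighted mean with unknown fraction x of Re-185:
184.95295·x + 186.95575·(1 − x) = 186.2067
(184.95295 − 186.95575)·x = 186.2067 − 186.95575
x = -0.74905 / -2.00280 = 0.37400 → 37.40% Re-185, 62.60% Re-187.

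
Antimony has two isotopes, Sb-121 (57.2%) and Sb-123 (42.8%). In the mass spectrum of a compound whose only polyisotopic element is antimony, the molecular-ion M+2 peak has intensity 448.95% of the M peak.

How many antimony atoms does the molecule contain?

6

The M+2/M ratio from n Sb atoms is n · q/p = n · 0.428/0.572.
n = 4.4895 × 0.572/0.428 = 6.00 ≈ 6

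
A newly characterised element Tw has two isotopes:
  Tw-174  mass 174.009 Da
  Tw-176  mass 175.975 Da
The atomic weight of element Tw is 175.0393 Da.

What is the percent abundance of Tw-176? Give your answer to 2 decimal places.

Let x be the fractional abundance of Tw-174; then Tw-176 has abundance 1 − x.
174.009·x + 175.975·(1 − x) = 175.0393
(174.009 − 175.975)·x = 175.0393 − 175.975
x = -0.9357 / -1.966 = 0.47594 → 47.59% Tw-174, 52.41% Tw-176.

52.41%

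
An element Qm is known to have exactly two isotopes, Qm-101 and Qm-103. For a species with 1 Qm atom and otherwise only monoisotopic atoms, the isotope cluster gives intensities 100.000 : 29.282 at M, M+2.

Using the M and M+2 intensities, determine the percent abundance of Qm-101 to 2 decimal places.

Write p for the Qm-101 fraction. I(M+2)/I(M) = [C(1,1)·p^0·(1−p)] / p^1 = 1·(1−p)/p = 29.282/100.000 = 0.2928
(1−p)/p = 0.2928/1 = 0.2928  ⇒  p = 1/(1 + 0.2928) = 0.7735
Qm-101: 77.35%, Qm-103: 22.65%.

77.35%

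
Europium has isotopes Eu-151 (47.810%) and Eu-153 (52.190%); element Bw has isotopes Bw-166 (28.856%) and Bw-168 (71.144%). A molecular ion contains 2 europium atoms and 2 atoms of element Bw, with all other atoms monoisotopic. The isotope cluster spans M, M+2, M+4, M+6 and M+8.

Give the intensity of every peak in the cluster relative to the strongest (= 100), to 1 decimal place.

Europium pattern (n=2): 0.22857961 : 0.49904078 : 0.27237961
Element Bw pattern (n=2): 0.08326687 : 0.41058625 : 0.50614687
Convolve the two distributions (both contribute in 2-u steps):
  M: 0.22857961×0.08326687 = 0.019033
  M+2: 0.22857961×0.41058625 + 0.49904078×0.08326687 = 0.135405
  M+4: 0.22857961×0.50614687 + 0.49904078×0.41058625 + 0.27237961×0.08326687 = 0.343274
  M+6: 0.49904078×0.50614687 + 0.27237961×0.41058625 = 0.364423
  M+8: 0.27237961×0.50614687 = 0.137864
Scale to base peak (0.364423) = 100: 5.2 : 37.2 : 94.2 : 100.0 : 37.8

5.2 : 37.2 : 94.2 : 100.0 : 37.8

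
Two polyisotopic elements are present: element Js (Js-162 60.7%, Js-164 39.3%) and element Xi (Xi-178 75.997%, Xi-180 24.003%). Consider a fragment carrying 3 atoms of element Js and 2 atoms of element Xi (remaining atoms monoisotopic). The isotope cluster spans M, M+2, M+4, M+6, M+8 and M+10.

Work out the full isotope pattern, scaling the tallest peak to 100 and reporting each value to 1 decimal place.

38.7 : 99.6 : 100.0 : 48.7 : 11.5 : 1.0

Element Js pattern (n=3): 0.22364854 : 0.43440137 : 0.28125163 : 0.06069846
Element Xi pattern (n=2): 0.5775544 : 0.3648312 : 0.0576144
Convolve the two distributions (both contribute in 2-u steps):
  M: 0.22364854×0.5775544 = 0.129169
  M+2: 0.22364854×0.3648312 + 0.43440137×0.5775544 = 0.332484
  M+4: 0.22364854×0.0576144 + 0.43440137×0.3648312 + 0.28125163×0.5775544 = 0.333807
  M+6: 0.43440137×0.0576144 + 0.28125163×0.3648312 + 0.06069846×0.5775544 = 0.162694
  M+8: 0.28125163×0.0576144 + 0.06069846×0.3648312 = 0.038349
  M+10: 0.06069846×0.0576144 = 0.003497
Scale to base peak (0.333807) = 100: 38.7 : 99.6 : 100.0 : 48.7 : 11.5 : 1.0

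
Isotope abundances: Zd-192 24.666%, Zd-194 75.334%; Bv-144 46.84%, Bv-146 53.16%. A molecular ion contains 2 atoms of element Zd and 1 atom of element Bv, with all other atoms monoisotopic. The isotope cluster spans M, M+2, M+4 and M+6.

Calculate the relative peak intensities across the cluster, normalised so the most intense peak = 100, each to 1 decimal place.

6.1 : 44.5 : 100.0 : 65.1

Element Zd pattern (n=2): 0.06084116 : 0.37163769 : 0.56752116
Element Bv pattern (n=1): 0.4684 : 0.5316
Convolve the two distributions (both contribute in 2-u steps):
  M: 0.06084116×0.4684 = 0.028498
  M+2: 0.06084116×0.5316 + 0.37163769×0.4684 = 0.206418
  M+4: 0.37163769×0.5316 + 0.56752116×0.4684 = 0.463390
  M+6: 0.56752116×0.5316 = 0.301694
Scale to base peak (0.463390) = 100: 6.1 : 44.5 : 100.0 : 65.1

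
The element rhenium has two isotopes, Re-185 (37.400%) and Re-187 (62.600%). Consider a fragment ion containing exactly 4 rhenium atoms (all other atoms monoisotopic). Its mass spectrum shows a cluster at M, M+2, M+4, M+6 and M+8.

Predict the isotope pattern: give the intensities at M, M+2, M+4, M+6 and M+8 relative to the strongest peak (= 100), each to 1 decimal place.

The 4 Re atoms are independent, so intensities follow the terms of (0.37400 + 0.62600)^4.
P(M) = 0.37400^4 = 0.019565
P(M+2) = 4 × 0.37400^3 × 0.62600^1 = 0.130993
P(M+4) = 6 × 0.37400^2 × 0.62600^2 = 0.328884
P(M+6) = 4 × 0.37400^1 × 0.62600^3 = 0.366990
P(M+8) = 0.62600^4 = 0.153567
The M+6 peak is largest (0.366990); scaling to 100 gives 5.3 : 35.7 : 89.6 : 100.0 : 41.8.

5.3 : 35.7 : 89.6 : 100.0 : 41.8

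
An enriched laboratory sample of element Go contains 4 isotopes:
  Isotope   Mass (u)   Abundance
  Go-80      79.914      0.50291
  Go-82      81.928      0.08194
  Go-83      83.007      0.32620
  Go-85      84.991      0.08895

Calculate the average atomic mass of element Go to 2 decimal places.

Ar = Σ fᵢ·mᵢ = 0.50291 × 79.914 + 0.08194 × 81.928 + 0.32620 × 83.007 + 0.08895 × 84.991
= 40.1895 + 6.7132 + 27.0769 + 7.5599 = 81.5395 u

81.54 u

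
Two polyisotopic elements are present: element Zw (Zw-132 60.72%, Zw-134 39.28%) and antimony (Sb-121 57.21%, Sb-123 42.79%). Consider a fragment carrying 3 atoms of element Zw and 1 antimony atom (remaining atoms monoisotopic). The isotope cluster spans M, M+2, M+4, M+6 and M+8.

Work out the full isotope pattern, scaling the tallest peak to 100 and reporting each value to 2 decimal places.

Element Zw pattern (n=3): 0.22386969 : 0.43446646 : 0.28105802 : 0.06060583
Antimony pattern (n=1): 0.5721 : 0.4279
Convolve the two distributions (both contribute in 2-u steps):
  M: 0.22386969×0.5721 = 0.128076
  M+2: 0.22386969×0.4279 + 0.43446646×0.5721 = 0.344352
  M+4: 0.43446646×0.4279 + 0.28105802×0.5721 = 0.346701
  M+6: 0.28105802×0.4279 + 0.06060583×0.5721 = 0.154937
  M+8: 0.06060583×0.4279 = 0.025933
Scale to base peak (0.346701) = 100: 36.94 : 99.32 : 100.00 : 44.69 : 7.48

36.94 : 99.32 : 100.00 : 44.69 : 7.48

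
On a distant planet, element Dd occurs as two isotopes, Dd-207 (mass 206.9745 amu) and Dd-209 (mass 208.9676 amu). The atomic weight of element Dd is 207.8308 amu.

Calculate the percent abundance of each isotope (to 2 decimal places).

Dd-207: 57.04%, Dd-209: 42.96%

With x = fraction of Dd-207 (so Dd-209 is 1 − x):
206.9745·x + 208.9676·(1 − x) = 207.8308
(206.9745 − 208.9676)·x = 207.8308 − 208.9676
x = -1.1368 / -1.9931 = 0.57037 → 57.04% Dd-207, 42.96% Dd-209.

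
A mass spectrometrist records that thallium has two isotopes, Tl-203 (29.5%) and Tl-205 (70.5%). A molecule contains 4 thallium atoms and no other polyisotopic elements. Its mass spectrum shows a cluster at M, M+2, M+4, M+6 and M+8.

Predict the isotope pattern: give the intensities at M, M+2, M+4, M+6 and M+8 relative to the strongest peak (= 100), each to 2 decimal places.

1.83 : 17.51 : 62.77 : 100.00 : 59.75

Expanding (0.295 + 0.705)^4:
P(M) = 0.295^4 = 0.007573
P(M+2) = 4 × 0.295^3 × 0.705^1 = 0.072396
P(M+4) = 6 × 0.295^2 × 0.705^2 = 0.259522
P(M+6) = 4 × 0.295^1 × 0.705^3 = 0.413475
P(M+8) = 0.705^4 = 0.247034
The M+6 peak is largest (0.413475); scaling to 100 gives 1.83 : 17.51 : 62.77 : 100.00 : 59.75.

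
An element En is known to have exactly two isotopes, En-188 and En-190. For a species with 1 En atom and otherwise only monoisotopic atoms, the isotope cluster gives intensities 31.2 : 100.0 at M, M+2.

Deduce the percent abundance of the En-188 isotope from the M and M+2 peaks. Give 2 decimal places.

23.78%

Write p for the En-188 fraction. I(M+2)/I(M) = [C(1,1)·p^0·(1−p)] / p^1 = 1·(1−p)/p = 100.0/31.2 = 3.2051
(1−p)/p = 3.2051/1 = 3.2051  ⇒  p = 1/(1 + 3.2051) = 0.2378
En-188: 23.78%, En-190: 76.22%.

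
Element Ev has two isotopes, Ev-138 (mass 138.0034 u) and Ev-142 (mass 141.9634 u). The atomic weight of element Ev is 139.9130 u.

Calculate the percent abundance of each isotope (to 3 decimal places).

Ev-138: 51.778%, Ev-142: 48.222%

Let x be the fractional abundance of Ev-138; then Ev-142 has abundance 1 − x.
138.0034·x + 141.9634·(1 − x) = 139.9130
(138.0034 − 141.9634)·x = 139.9130 − 141.9634
x = -2.0504 / -3.9600 = 0.51778 → 51.778% Ev-138, 48.222% Ev-142.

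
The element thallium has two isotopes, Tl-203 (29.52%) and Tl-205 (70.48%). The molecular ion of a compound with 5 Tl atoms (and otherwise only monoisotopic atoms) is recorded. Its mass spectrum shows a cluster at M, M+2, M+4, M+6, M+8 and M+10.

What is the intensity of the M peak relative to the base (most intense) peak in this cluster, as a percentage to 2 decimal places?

0.62%

Binomial terms of (0.2952 + 0.7048)^5: M 0.0022, M+2 0.0268, M+4 0.1278, M+6 0.3051, M+8 0.3642, M+10 0.1739 → M+8 is the base peak.
P(M+8) = C(5,4) × 0.2952^1 × 0.7048^4 = 5 × 0.2952 × 0.24675365 = 0.364208 (base)
P(M) = C(5,0) × 0.2952^5 × 0.7048^0 = 1 × 0.00224172 × 1.0000 = 0.002242
Relative intensity = 0.002242 / 0.364208 × 100 = 0.62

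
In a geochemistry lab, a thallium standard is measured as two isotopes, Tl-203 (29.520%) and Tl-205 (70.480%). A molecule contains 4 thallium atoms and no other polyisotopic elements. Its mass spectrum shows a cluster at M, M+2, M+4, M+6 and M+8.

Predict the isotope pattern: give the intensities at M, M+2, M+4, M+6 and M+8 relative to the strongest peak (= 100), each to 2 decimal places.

Expanding (0.29520 + 0.70480)^4:
P(M) = 0.29520^4 = 0.007594
P(M+2) = 4 × 0.29520^3 × 0.70480^1 = 0.072523
P(M+4) = 6 × 0.29520^2 × 0.70480^2 = 0.259726
P(M+6) = 4 × 0.29520^1 × 0.70480^3 = 0.413403
P(M+8) = 0.70480^4 = 0.246754
The M+6 peak is largest (0.413403); scaling to 100 gives 1.84 : 17.54 : 62.83 : 100.00 : 59.69.

1.84 : 17.54 : 62.83 : 100.00 : 59.69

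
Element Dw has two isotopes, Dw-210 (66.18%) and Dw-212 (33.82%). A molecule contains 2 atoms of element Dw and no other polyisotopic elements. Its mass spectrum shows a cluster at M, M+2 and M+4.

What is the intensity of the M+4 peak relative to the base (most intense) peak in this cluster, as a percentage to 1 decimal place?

Binomial terms of (0.6618 + 0.3382)^2: M 0.4380, M+2 0.4476, M+4 0.1144 → M+2 is the base peak.
P(M+2) = C(2,1) × 0.6618^1 × 0.3382^1 = 2 × 0.6618 × 0.3382 = 0.447642 (base)
P(M+4) = C(2,2) × 0.6618^0 × 0.3382^2 = 1 × 1.0000 × 0.11437924 = 0.114379
Relative intensity = 0.114379 / 0.447642 × 100 = 25.6

25.6%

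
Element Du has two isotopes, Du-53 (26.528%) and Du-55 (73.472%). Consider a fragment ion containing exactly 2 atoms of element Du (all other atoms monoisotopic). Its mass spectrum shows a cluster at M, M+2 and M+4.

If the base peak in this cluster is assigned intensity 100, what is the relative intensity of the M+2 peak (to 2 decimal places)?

(0.26528 + 0.73472)^2 gives M 0.0704, M+2 0.3898, M+4 0.5398; the largest is M+4.
P(M+4) = C(2,2) × 0.26528^0 × 0.73472^2 = 1 × 1.0000 × 0.53981348 = 0.539813 (base)
P(M+2) = C(2,1) × 0.26528^1 × 0.73472^1 = 2 × 0.26528 × 0.73472 = 0.389813
Relative intensity = 0.389813 / 0.539813 × 100 = 72.21

72.21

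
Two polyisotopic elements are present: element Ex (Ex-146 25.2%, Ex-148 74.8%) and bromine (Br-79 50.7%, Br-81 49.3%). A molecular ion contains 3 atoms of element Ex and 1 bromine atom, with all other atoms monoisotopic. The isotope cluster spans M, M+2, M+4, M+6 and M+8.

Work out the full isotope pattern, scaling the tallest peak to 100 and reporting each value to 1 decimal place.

Element Ex pattern (n=3): 0.01600301 : 0.14250298 : 0.42298502 : 0.41850899
Bromine pattern (n=1): 0.5070 : 0.4930
Convolve the two distributions (both contribute in 2-u steps):
  M: 0.01600301×0.5070 = 0.008114
  M+2: 0.01600301×0.4930 + 0.14250298×0.5070 = 0.080138
  M+4: 0.14250298×0.4930 + 0.42298502×0.5070 = 0.284707
  M+6: 0.42298502×0.4930 + 0.41850899×0.5070 = 0.420716
  M+8: 0.41850899×0.4930 = 0.206325
Scale to base peak (0.420716) = 100: 1.9 : 19.0 : 67.7 : 100.0 : 49.0

1.9 : 19.0 : 67.7 : 100.0 : 49.0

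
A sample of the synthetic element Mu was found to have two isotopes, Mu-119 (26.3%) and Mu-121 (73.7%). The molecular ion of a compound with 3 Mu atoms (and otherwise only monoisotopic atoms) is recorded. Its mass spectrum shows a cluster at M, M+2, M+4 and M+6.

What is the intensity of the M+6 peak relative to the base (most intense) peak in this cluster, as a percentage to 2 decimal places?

93.41%

(0.263 + 0.737)^3 gives M 0.0182, M+2 0.1529, M+4 0.4286, M+6 0.4003; the largest is M+4.
P(M+4) = C(3,2) × 0.263^1 × 0.737^2 = 3 × 0.2630 × 0.543169 = 0.428560 (base)
P(M+6) = C(3,3) × 0.263^0 × 0.737^3 = 1 × 1.0000 × 0.40031555 = 0.400316
Relative intensity = 0.400316 / 0.428560 × 100 = 93.41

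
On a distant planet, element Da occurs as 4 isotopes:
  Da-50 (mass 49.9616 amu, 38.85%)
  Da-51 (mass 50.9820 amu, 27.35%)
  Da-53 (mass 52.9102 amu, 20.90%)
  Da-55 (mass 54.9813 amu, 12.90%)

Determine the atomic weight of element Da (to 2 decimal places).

Average mass = Σ (abundance × isotope mass) = 0.3885 × 49.9616 + 0.2735 × 50.9820 + 0.2090 × 52.9102 + 0.1290 × 54.9813
= 19.41008 + 13.94358 + 11.05823 + 7.09259 = 51.50448 amu

51.50 amu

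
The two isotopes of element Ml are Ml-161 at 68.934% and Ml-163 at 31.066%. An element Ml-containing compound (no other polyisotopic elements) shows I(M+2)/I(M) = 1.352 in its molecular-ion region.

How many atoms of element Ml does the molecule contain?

3

With n Ml atoms, P(M+2)/P(M) = C(n,1)·p^(n−1)q / p^n = n·q/p = n · 0.31066/0.68934.
n = 1.352 × 0.68934/0.31066 = 3.00 ≈ 3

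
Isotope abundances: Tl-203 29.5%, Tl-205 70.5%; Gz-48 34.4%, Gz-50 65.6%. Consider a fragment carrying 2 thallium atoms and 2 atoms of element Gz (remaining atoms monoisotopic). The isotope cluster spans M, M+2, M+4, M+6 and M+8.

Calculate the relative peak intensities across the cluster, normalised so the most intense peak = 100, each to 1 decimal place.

Thallium pattern (n=2): 0.087025 : 0.41595 : 0.497025
Element Gz pattern (n=2): 0.118336 : 0.451328 : 0.430336
Convolve the two distributions (both contribute in 2-u steps):
  M: 0.087025×0.118336 = 0.010298
  M+2: 0.087025×0.451328 + 0.41595×0.118336 = 0.088499
  M+4: 0.087025×0.430336 + 0.41595×0.451328 + 0.497025×0.118336 = 0.283996
  M+6: 0.41595×0.430336 + 0.497025×0.451328 = 0.403320
  M+8: 0.497025×0.430336 = 0.213888
Scale to base peak (0.403320) = 100: 2.6 : 21.9 : 70.4 : 100.0 : 53.0

2.6 : 21.9 : 70.4 : 100.0 : 53.0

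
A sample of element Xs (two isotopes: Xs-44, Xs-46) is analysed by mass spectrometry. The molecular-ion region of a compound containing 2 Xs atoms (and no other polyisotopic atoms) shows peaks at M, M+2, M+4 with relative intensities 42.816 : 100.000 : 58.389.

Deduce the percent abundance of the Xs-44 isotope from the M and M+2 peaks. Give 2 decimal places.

If p is the fraction of Xs that is Xs-44, then I(M+2)/I(M) = [C(2,1)·p^1·(1−p)] / p^2 = 2·(1−p)/p = 100.000/42.816 = 2.3356
(1−p)/p = 2.3356/2 = 1.1678  ⇒  p = 1/(1 + 1.1678) = 0.4613
Xs-44: 46.13%, Xs-46: 53.87%.

46.13%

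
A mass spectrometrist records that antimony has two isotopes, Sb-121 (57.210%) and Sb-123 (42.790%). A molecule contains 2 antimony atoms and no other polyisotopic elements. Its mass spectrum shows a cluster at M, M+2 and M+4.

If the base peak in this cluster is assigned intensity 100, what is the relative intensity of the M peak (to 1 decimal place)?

Binomial terms of (0.57210 + 0.42790)^2: M 0.3273, M+2 0.4896, M+4 0.1831 → M+2 is the base peak.
P(M+2) = C(2,1) × 0.57210^1 × 0.42790^1 = 2 × 0.5721 × 0.4279 = 0.489603 (base)
P(M) = C(2,0) × 0.57210^2 × 0.42790^0 = 1 × 0.32729841 × 1.0000 = 0.327298
Relative intensity = 0.327298 / 0.489603 × 100 = 66.8

66.8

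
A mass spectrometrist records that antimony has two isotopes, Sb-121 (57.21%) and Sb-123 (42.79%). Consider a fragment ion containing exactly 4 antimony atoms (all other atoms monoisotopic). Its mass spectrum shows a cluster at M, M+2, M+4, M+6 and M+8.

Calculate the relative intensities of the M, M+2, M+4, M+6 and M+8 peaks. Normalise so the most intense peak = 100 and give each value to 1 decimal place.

29.8 : 89.1 : 100.0 : 49.9 : 9.3

Each Sb atom is independently Sb-121 (p = 0.5721) or Sb-123 (q = 0.4279); the cluster is the binomial expansion (p + q)^4.
P(M) = 0.5721^4 = 0.107124
P(M+2) = 4 × 0.5721^3 × 0.4279^1 = 0.320493
P(M+4) = 6 × 0.5721^2 × 0.4279^2 = 0.359567
P(M+6) = 4 × 0.5721^1 × 0.4279^3 = 0.179291
P(M+8) = 0.4279^4 = 0.033525
The M+4 peak is largest (0.359567); scaling to 100 gives 29.8 : 89.1 : 100.0 : 49.9 : 9.3.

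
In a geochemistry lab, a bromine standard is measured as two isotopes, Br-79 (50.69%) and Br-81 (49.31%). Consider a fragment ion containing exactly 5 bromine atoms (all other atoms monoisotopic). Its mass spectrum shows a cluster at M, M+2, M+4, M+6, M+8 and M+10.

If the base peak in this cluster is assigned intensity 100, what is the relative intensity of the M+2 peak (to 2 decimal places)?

51.40

Binomial terms of (0.5069 + 0.4931)^5: M 0.0335, M+2 0.1628, M+4 0.3167, M+6 0.3081, M+8 0.1498, M+10 0.0292 → M+4 is the base peak.
P(M+4) = C(5,2) × 0.5069^3 × 0.4931^2 = 10 × 0.13024674 × 0.24314761 = 0.316692 (base)
P(M+2) = C(5,1) × 0.5069^4 × 0.4931^1 = 5 × 0.06602207 × 0.4931 = 0.162777
Relative intensity = 0.162777 / 0.316692 × 100 = 51.40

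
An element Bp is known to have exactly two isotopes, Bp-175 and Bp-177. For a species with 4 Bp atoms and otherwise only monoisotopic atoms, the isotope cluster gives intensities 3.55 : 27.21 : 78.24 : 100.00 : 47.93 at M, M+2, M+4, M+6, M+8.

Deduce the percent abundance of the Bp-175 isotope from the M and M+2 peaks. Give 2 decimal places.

34.29%

Write p for the Bp-175 fraction. I(M+2)/I(M) = [C(4,1)·p^3·(1−p)] / p^4 = 4·(1−p)/p = 27.21/3.55 = 7.6648
(1−p)/p = 7.6648/4 = 1.9162  ⇒  p = 1/(1 + 1.9162) = 0.3429
Bp-175: 34.29%, Bp-177: 65.71%.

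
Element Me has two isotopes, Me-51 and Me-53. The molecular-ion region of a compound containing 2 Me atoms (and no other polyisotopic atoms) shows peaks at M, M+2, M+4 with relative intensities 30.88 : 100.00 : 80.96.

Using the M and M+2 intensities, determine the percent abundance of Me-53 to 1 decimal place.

Write p for the Me-51 fraction. I(M+2)/I(M) = [C(2,1)·p^1·(1−p)] / p^2 = 2·(1−p)/p = 100.00/30.88 = 3.2383
(1−p)/p = 3.2383/2 = 1.6192  ⇒  p = 1/(1 + 1.6192) = 0.3818
Me-51: 38.2%, Me-53: 61.8%.

61.8%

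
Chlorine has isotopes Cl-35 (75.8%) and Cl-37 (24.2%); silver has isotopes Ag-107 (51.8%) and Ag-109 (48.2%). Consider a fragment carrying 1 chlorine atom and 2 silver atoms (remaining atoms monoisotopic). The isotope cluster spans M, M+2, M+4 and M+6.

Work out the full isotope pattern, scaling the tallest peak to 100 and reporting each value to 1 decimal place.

Chlorine pattern (n=1): 0.7580 : 0.2420
Silver pattern (n=2): 0.268324 : 0.499352 : 0.232324
Convolve the two distributions (both contribute in 2-u steps):
  M: 0.7580×0.268324 = 0.203390
  M+2: 0.7580×0.499352 + 0.2420×0.268324 = 0.443443
  M+4: 0.7580×0.232324 + 0.2420×0.499352 = 0.296945
  M+6: 0.2420×0.232324 = 0.056222
Scale to base peak (0.443443) = 100: 45.9 : 100.0 : 67.0 : 12.7

45.9 : 100.0 : 67.0 : 12.7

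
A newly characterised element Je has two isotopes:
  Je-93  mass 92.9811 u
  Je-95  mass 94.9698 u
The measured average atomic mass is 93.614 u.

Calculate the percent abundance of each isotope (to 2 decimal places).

With x = fraction of Je-93 (so Je-95 is 1 − x):
92.9811·x + 94.9698·(1 − x) = 93.614
(92.9811 − 94.9698)·x = 93.614 − 94.9698
x = -1.3558 / -1.9887 = 0.68175 → 68.18% Je-93, 31.82% Je-95.

Je-93: 68.18%, Je-95: 31.82%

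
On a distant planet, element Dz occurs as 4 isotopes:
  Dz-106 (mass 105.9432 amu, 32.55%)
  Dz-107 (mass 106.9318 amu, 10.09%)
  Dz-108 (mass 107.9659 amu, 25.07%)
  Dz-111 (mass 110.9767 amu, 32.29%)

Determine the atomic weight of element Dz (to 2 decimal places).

108.18 amu

Average mass = Σ (abundance × isotope mass) = 0.3255 × 105.9432 + 0.1009 × 106.9318 + 0.2507 × 107.9659 + 0.3229 × 110.9767
= 34.48451 + 10.78942 + 27.06705 + 35.83438 = 108.17536 amu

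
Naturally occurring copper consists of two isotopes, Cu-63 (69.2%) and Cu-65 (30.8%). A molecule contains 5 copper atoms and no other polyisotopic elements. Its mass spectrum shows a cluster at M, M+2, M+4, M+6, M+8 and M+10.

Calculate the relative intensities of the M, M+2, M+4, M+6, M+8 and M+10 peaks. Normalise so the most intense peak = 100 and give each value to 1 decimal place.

44.9 : 100.0 : 89.0 : 39.6 : 8.8 : 0.8

The 5 Cu atoms are independent, so intensities follow the terms of (0.692 + 0.308)^5.
P(M) = 0.692^5 = 0.158683
P(M+2) = 5 × 0.692^4 × 0.308^1 = 0.353139
P(M+4) = 10 × 0.692^3 × 0.308^2 = 0.314355
P(M+6) = 10 × 0.692^2 × 0.308^3 = 0.139915
P(M+8) = 5 × 0.692^1 × 0.308^4 = 0.031137
P(M+10) = 0.308^5 = 0.002772
The M+2 peak is largest (0.353139); scaling to 100 gives 44.9 : 100.0 : 89.0 : 39.6 : 8.8 : 0.8.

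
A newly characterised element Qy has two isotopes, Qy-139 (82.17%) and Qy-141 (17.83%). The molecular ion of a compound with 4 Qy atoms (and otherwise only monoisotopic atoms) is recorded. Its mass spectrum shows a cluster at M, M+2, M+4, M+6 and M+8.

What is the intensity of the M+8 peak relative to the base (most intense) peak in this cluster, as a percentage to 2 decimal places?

(0.8217 + 0.1783)^4 gives M 0.4559, M+2 0.3957, M+4 0.1288, M+6 0.0186, M+8 0.0010; the largest is M.
P(M) = C(4,0) × 0.8217^4 × 0.1783^0 = 1 × 0.45588274 × 1.0000 = 0.455883 (base)
P(M+8) = C(4,4) × 0.8217^0 × 0.1783^4 = 1 × 1.0000 × 0.00101066 = 0.001011
Relative intensity = 0.001011 / 0.455883 × 100 = 0.22

0.22%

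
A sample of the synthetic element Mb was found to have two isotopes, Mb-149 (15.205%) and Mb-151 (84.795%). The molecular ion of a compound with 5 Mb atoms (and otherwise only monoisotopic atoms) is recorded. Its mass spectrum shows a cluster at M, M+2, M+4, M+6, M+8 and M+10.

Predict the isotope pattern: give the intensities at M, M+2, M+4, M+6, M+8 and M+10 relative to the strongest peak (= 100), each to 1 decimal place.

Expanding (0.15205 + 0.84795)^5:
P(M) = 0.15205^5 = 0.000081
P(M+2) = 5 × 0.15205^4 × 0.84795^1 = 0.002266
P(M+4) = 10 × 0.15205^3 × 0.84795^2 = 0.025276
P(M+6) = 10 × 0.15205^2 × 0.84795^3 = 0.140956
P(M+8) = 5 × 0.15205^1 × 0.84795^4 = 0.393041
P(M+10) = 0.84795^5 = 0.438380
The M+10 peak is largest (0.438380); scaling to 100 gives 0.0 : 0.5 : 5.8 : 32.2 : 89.7 : 100.0.

0.0 : 0.5 : 5.8 : 32.2 : 89.7 : 100.0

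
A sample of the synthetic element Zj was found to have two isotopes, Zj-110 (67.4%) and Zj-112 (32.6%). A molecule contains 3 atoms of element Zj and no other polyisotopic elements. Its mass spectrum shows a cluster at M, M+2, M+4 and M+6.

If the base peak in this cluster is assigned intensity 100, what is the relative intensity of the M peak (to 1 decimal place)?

Binomial terms of (0.674 + 0.326)^3: M 0.3062, M+2 0.4443, M+4 0.2149, M+6 0.0346 → M+2 is the base peak.
P(M+2) = C(3,1) × 0.674^2 × 0.326^1 = 3 × 0.454276 × 0.3260 = 0.444282 (base)
P(M) = C(3,0) × 0.674^3 × 0.326^0 = 1 × 0.30618202 × 1.0000 = 0.306182
Relative intensity = 0.306182 / 0.444282 × 100 = 68.9

68.9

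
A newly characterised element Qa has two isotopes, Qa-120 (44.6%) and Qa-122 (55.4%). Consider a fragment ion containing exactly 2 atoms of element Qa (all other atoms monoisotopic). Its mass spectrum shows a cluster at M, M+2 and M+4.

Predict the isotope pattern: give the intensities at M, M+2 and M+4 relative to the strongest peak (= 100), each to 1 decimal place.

40.3 : 100.0 : 62.1

The 2 Qa atoms are independent, so intensities follow the terms of (0.446 + 0.554)^2.
P(M) = 0.446^2 = 0.198916
P(M+2) = 2 × 0.446^1 × 0.554^1 = 0.494168
P(M+4) = 0.554^2 = 0.306916
The M+2 peak is largest (0.494168); scaling to 100 gives 40.3 : 100.0 : 62.1.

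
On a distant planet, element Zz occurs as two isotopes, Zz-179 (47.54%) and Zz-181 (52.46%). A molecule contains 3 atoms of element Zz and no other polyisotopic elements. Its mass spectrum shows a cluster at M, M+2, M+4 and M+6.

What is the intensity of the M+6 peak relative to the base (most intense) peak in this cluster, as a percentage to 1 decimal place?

36.8%

(0.4754 + 0.5246)^3 gives M 0.1074, M+2 0.3557, M+4 0.3925, M+6 0.1444; the largest is M+4.
P(M+4) = C(3,2) × 0.4754^1 × 0.5246^2 = 3 × 0.4754 × 0.27520516 = 0.392498 (base)
P(M+6) = C(3,3) × 0.4754^0 × 0.5246^3 = 1 × 1.0000 × 0.14437263 = 0.144373
Relative intensity = 0.144373 / 0.392498 × 100 = 36.8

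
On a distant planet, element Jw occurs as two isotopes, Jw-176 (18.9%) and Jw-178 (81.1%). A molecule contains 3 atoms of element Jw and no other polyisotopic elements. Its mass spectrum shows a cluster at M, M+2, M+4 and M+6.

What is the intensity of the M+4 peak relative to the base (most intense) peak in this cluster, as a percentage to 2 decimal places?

69.91%

Binomial terms of (0.189 + 0.811)^3: M 0.0068, M+2 0.0869, M+4 0.3729, M+6 0.5334 → M+6 is the base peak.
P(M+6) = C(3,3) × 0.189^0 × 0.811^3 = 1 × 1.0000 × 0.53341173 = 0.533412 (base)
P(M+4) = C(3,2) × 0.189^1 × 0.811^2 = 3 × 0.1890 × 0.657721 = 0.372928
Relative intensity = 0.372928 / 0.533412 × 100 = 69.91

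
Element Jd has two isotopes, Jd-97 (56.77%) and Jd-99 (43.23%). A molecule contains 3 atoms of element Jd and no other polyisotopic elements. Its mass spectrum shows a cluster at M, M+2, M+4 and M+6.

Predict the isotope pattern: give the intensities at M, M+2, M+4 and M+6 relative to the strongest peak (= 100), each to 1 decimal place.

Each Jd atom is independently Jd-97 (p = 0.5677) or Jd-99 (q = 0.4323); the cluster is the binomial expansion (p + q)^3.
P(M) = 0.5677^3 = 0.182960
P(M+2) = 3 × 0.5677^2 × 0.4323^1 = 0.417969
P(M+4) = 3 × 0.5677^1 × 0.4323^2 = 0.318281
P(M+6) = 0.4323^3 = 0.080790
The M+2 peak is largest (0.417969); scaling to 100 gives 43.8 : 100.0 : 76.1 : 19.3.

43.8 : 100.0 : 76.1 : 19.3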